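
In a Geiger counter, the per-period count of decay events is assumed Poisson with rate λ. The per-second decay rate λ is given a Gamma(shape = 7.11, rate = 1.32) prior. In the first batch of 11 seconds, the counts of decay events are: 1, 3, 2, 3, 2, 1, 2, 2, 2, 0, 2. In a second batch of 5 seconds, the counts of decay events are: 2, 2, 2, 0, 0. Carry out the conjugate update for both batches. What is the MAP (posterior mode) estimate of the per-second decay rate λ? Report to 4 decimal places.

With a Gamma(shape α, rate β) prior, the Poisson likelihood is conjugate: the posterior is Gamma(α + ΣXᵢ, β + n).
Batch 1: sum of counts S = 20 over n = 11 seconds.
After batch 1: Gamma(α+S, β+n) = Gamma(7.11+20, 1.32+11) = Gamma(27.11, 12.32).
Batch 2: sum of counts S = 6 over n = 5 seconds.
After batch 2: Gamma(α+S, β+n) = Gamma(27.11+6, 12.32+5) = Gamma(33.11, 17.32).
Mode of Gamma(α,β) for α≥1 is (α−1)/β = 32.11/17.32 = 1.8539.

1.8539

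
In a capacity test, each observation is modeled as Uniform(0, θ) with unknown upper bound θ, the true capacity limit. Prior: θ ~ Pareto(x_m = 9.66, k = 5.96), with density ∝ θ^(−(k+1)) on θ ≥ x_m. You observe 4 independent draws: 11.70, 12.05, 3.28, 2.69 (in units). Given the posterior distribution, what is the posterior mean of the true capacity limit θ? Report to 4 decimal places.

13.3949

A Pareto(scale x_m, shape k) prior on the upper bound θ of Uniform(0, θ) is conjugate: posterior is Pareto(max(x_m, max xᵢ), k + n).
Sample maximum = 12.05; prior scale x_m = 9.66 → posterior scale = max = 12.05.
Posterior shape = 5.96 + 4 = 9.96.
E[θ|data] = k·x_m/(k−1) = 9.96·12.05/8.96 = 13.3949.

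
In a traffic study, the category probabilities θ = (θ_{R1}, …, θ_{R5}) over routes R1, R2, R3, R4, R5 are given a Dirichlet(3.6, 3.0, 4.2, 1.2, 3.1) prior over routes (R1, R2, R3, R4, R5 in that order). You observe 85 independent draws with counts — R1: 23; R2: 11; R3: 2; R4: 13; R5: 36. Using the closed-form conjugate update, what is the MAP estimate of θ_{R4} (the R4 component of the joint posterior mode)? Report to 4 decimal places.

The Dirichlet prior is conjugate to the Multinomial likelihood: each posterior αⱼ = prior αⱼ + observed count nⱼ.
Posterior concentration: (26.6, 14.0, 6.2, 14.2, 39.1), total = 100.1.
Joint mode component: (α_{R4}−1)/(Σα−K) = 13.2/95.1 = 0.1388.

0.1388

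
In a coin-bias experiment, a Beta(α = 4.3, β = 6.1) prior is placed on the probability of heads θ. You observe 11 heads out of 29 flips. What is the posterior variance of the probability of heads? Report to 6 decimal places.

0.005879

The Beta prior is conjugate to a Binomial/Bernoulli likelihood; the update adds successes to α and failures to β.
Posterior: Beta(α+k, β+n−k) = Beta(4.3+11, 6.1+18) = Beta(15.3, 24.1).
Var = αβ/((α+β)²(α+β+1)) = 15.3·24.1/(39.4²·40.4) = 0.005879.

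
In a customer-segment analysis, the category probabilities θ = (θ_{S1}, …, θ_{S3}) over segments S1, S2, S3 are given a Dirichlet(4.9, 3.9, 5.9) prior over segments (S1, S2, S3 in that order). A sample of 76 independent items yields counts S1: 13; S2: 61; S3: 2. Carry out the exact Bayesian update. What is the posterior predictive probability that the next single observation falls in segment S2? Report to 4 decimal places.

The Dirichlet prior is conjugate to the Multinomial likelihood: each posterior αⱼ = prior αⱼ + observed count nⱼ.
Posterior concentration: (17.9, 64.9, 7.9), total = 90.7.
P(next = S2 | data) = α_{S2}/Σα = 0.7155.

0.7155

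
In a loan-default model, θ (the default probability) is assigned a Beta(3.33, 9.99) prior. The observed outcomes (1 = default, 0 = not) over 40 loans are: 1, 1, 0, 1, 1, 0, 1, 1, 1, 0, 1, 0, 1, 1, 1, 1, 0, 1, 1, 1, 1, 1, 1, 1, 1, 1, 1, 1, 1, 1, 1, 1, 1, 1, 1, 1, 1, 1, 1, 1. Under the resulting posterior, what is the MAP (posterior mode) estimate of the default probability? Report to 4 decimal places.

0.7274

The Beta prior is conjugate to a Binomial/Bernoulli likelihood; the update adds successes to α and failures to β.
Posterior: Beta(α+k, β+n−k) = Beta(3.33+35, 9.99+5) = Beta(38.33, 14.99).
Mode of Beta(a,b) for a,b>1 is (a−1)/(a+b−2) = 37.33/51.32 = 0.7274.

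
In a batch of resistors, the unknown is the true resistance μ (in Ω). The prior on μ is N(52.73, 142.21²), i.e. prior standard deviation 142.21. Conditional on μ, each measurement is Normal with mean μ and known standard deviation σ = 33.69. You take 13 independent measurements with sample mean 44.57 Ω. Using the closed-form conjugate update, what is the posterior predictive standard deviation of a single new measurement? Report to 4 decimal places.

34.9564

For Normal data with known variance σ², a Normal(μ₀, σ₀²) prior on μ is conjugate. Posterior precision = 1/σ₀² + n/σ²; posterior mean is the precision-weighted average of μ₀ and x̄.
σ₀² = 142.21² = 20223.6841, σ² = 33.69² = 1135.0161; σ² + n·σ₀² = 1135.0161 + 13·20223.6841 = 264042.9094.
Posterior precision = 1/σ₀² + n/σ² = 1/20223.6841 + 13/1135.0161 = (σ² + n·σ₀²)/(σ₀²σ²) = 264042.9094/(20223.6841·1135.0161); posterior variance σₙ² = σ₀²σ²/(σ² + n·σ₀²) = 20223.6841·1135.0161/264042.9094 = 86.933624.
Predictive variance for one new observation = σₙ² + σ² = 20223.6841·1135.0161/264042.9094 + 1135.0161 = σ²·(σ₀² + 264042.9094)/264042.9094 = 1135.0161·284266.5935/264042.9094 = 1221.949724; SD = √(1135.0161·284266.5935/264042.9094) = 34.9564.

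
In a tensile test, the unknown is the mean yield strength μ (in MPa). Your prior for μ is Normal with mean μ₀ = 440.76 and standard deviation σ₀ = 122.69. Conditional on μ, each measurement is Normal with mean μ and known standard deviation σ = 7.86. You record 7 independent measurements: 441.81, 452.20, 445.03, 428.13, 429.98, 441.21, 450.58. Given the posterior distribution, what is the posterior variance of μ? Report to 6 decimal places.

8.820486

For Normal data with known variance σ², a Normal(μ₀, σ₀²) prior on μ is conjugate. Posterior precision = 1/σ₀² + n/σ²; posterior mean is the precision-weighted average of μ₀ and x̄.
σ₀² = 122.69² = 15052.8361, σ² = 7.86² = 61.7796; σ² + n·σ₀² = 61.7796 + 7·15052.8361 = 105431.6323.
Posterior precision = 1/σ₀² + n/σ² = 1/15052.8361 + 7/61.7796 = (σ² + n·σ₀²)/(σ₀²σ²) = 105431.6323/(15052.8361·61.7796); posterior variance σₙ² = σ₀²σ²/(σ² + n·σ₀²) = 15052.8361·61.7796/105431.6323 = 8.820486.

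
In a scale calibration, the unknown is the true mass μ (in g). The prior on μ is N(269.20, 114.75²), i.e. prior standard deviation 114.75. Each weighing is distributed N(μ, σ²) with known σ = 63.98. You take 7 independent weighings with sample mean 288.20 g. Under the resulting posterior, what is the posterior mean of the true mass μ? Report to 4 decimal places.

287.3921

For Normal data with known variance σ², a Normal(μ₀, σ₀²) prior on μ is conjugate. Posterior precision = 1/σ₀² + n/σ²; posterior mean is the precision-weighted average of μ₀ and x̄.
n·x̄ = 7·288.20 = 2017.4.
σ₀² = 114.75² = 13167.5625, σ² = 63.98² = 4093.4404; σ² + n·σ₀² = 4093.4404 + 7·13167.5625 = 96266.3779.
Posterior mean = (μ₀/σ₀² + n·x̄/σ²)/(1/σ₀² + n/σ²) = (σ²·μ₀ + σ₀²·n·x̄)/(σ² + n·σ₀²) = (4093.4404·269.20 + 13167.5625·2017.4)/96266.3779 = 27666194.74318/96266.3779 = 287.3921.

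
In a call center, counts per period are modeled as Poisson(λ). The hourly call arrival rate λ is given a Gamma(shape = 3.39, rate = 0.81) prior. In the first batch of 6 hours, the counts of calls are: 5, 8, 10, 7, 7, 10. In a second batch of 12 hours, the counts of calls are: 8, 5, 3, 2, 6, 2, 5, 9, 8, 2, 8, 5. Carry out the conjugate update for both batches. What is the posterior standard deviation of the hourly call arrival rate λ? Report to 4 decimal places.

With a Gamma(shape α, rate β) prior, the Poisson likelihood is conjugate: the posterior is Gamma(α + ΣXᵢ, β + n).
Batch 1: sum of counts S = 47 over n = 6 hours.
After batch 1: Gamma(α+S, β+n) = Gamma(3.39+47, 0.81+6) = Gamma(50.39, 6.81).
Batch 2: sum of counts S = 63 over n = 12 hours.
After batch 2: Gamma(α+S, β+n) = Gamma(50.39+63, 6.81+12) = Gamma(113.39, 18.81).
SD = √α/β = √113.39/18.81 = 0.5661.

0.5661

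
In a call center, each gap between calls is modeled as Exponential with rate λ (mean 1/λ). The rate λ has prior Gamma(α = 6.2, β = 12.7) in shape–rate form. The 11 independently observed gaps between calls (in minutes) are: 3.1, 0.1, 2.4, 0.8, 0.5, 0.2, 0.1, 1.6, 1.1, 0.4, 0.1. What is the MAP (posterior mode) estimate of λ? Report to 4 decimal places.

With a Gamma(shape α, rate β) prior on the exponential rate λ, the posterior after n observations with total T = Σxᵢ is Gamma(α+n, β+T).
Sum of observations T = 10.4 minutes; n = 11.
Posterior: Gamma(6.2+11, 12.7+10.4) = Gamma(17.2, 23.1).
Mode = (α−1)/β = 0.7013.

0.7013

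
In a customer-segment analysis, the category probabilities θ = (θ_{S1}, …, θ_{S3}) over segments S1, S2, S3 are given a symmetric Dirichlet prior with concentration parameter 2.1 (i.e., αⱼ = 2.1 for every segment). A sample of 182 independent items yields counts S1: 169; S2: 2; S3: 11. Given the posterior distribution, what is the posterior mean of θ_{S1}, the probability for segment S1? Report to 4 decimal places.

The Dirichlet prior is conjugate to the Multinomial likelihood: each posterior αⱼ = prior αⱼ + observed count nⱼ.
Posterior concentration: (171.1, 4.1, 13.1), total = 188.3.
E[θ_{S1}|data] = α_{S1}/Σα = 171.1/188.3 = 0.9087.

0.9087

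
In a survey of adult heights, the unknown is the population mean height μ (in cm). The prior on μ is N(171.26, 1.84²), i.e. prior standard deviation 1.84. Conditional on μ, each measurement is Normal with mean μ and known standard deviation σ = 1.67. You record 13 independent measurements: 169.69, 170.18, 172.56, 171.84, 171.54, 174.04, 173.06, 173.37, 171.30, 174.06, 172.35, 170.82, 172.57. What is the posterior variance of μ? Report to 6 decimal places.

For Normal data with known variance σ², a Normal(μ₀, σ₀²) prior on μ is conjugate. Posterior precision = 1/σ₀² + n/σ²; posterior mean is the precision-weighted average of μ₀ and x̄.
σ₀² = 1.84² = 3.3856, σ² = 1.67² = 2.7889; σ² + n·σ₀² = 2.7889 + 13·3.3856 = 46.8017.
Posterior precision = 1/σ₀² + n/σ² = 1/3.3856 + 13/2.7889 = (σ² + n·σ₀²)/(σ₀²σ²) = 46.8017/(3.3856·2.7889); posterior variance σₙ² = σ₀²σ²/(σ² + n·σ₀²) = 3.3856·2.7889/46.8017 = 0.201747.

0.201747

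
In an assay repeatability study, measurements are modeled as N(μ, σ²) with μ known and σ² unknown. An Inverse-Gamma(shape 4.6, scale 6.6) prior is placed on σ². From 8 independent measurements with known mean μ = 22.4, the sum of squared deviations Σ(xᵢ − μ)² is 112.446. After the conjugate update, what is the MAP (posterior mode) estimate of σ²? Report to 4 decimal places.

With known mean μ and an Inverse-Gamma(α, β) prior on σ², the Normal likelihood is conjugate: posterior is Inv-Gamma(α + n/2, β + Σ(xᵢ−μ)²/2).
Posterior: Inv-Gamma(4.6 + 8/2, 6.6 + 112.446/2) = Inv-Gamma(8.60, 62.8230).
Mode = β/(α+1) = 62.8230/9.60 = 6.5441.

6.5441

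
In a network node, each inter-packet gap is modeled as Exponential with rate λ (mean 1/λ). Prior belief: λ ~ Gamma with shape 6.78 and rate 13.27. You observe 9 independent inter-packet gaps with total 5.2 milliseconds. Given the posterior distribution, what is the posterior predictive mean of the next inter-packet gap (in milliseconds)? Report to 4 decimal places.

1.2497

With a Gamma(shape α, rate β) prior on the exponential rate λ, the posterior after n observations with total T = Σxᵢ is Gamma(α+n, β+T).
Posterior: Gamma(6.78+9, 13.27+5.2) = Gamma(15.78, 18.47).
The predictive distribution for the next observation is Lomax; its mean is β/(α−1) = 18.47/14.78 = 1.2497.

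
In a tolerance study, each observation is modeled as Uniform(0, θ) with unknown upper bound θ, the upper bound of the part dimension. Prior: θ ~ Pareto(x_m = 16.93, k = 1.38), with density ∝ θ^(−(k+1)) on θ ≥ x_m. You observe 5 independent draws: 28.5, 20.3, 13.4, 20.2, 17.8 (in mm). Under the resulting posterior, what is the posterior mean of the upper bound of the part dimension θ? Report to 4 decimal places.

A Pareto(scale x_m, shape k) prior on the upper bound θ of Uniform(0, θ) is conjugate: posterior is Pareto(max(x_m, max xᵢ), k + n).
Sample maximum = 28.5; prior scale x_m = 16.93 → posterior scale = max = 28.50.
Posterior shape = 1.38 + 5 = 6.38.
E[θ|data] = k·x_m/(k−1) = 6.38·28.50/5.38 = 33.7974.

33.7974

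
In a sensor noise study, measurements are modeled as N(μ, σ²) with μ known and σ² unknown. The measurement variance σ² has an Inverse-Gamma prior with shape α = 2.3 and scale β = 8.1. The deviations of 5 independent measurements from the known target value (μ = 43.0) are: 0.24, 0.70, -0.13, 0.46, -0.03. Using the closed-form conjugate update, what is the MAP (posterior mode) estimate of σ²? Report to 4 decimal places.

With known mean μ and an Inverse-Gamma(α, β) prior on σ², the Normal likelihood is conjugate: posterior is Inv-Gamma(α + n/2, β + Σ(xᵢ−μ)²/2).
Σ(xᵢ−μ)² = (0.24)² + (0.70)² + (-0.13)² + (0.46)² + (-0.03)² = 0.7770.
Posterior: Inv-Gamma(2.3 + 5/2, 8.1 + 0.7770/2) = Inv-Gamma(4.80, 8.48850).
Mode = β/(α+1) = 8.48850/5.80 = 1.4635.

1.4635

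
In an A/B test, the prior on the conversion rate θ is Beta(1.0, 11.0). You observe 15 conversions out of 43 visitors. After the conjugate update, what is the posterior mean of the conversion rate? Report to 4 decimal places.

0.2909

The Beta prior is conjugate to a Binomial/Bernoulli likelihood; the update adds successes to α and failures to β.
Posterior: Beta(α+k, β+n−k) = Beta(1.0+15, 11.0+28) = Beta(16.0, 39.0).
Posterior mean = α/(α+β) = 16.0/55.0 = 0.2909.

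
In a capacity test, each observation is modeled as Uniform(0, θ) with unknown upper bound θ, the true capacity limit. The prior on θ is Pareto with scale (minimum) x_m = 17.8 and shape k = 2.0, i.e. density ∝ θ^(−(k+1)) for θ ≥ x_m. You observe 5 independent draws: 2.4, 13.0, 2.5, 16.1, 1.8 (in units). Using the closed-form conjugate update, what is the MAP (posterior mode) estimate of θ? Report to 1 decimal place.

A Pareto(scale x_m, shape k) prior on the upper bound θ of Uniform(0, θ) is conjugate: posterior is Pareto(max(x_m, max xᵢ), k + n).
Sample maximum = 16.1; prior scale x_m = 17.8 → posterior scale = max = 17.8.
Posterior shape = 2.0 + 5 = 7.0.
The Pareto density is decreasing on [x_m, ∞), so the mode is x_m = 17.8.

17.8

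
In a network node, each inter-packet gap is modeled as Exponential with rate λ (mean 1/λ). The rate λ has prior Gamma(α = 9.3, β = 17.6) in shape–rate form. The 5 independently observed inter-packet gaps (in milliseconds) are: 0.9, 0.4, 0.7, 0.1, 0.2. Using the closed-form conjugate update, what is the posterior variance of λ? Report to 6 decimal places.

0.036110

With a Gamma(shape α, rate β) prior on the exponential rate λ, the posterior after n observations with total T = Σxᵢ is Gamma(α+n, β+T).
Sum of observations T = 2.3 milliseconds; n = 5.
Posterior: Gamma(9.3+5, 17.6+2.3) = Gamma(14.3, 19.9).
Var = α/β² = 0.036110.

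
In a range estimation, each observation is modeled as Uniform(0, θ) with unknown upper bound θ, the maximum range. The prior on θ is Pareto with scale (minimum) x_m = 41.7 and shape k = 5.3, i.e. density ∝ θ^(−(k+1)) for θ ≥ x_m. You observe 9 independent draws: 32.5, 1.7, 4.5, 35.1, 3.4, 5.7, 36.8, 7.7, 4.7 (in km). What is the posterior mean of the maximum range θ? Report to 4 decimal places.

44.8353

A Pareto(scale x_m, shape k) prior on the upper bound θ of Uniform(0, θ) is conjugate: posterior is Pareto(max(x_m, max xᵢ), k + n).
Sample maximum = 36.8; prior scale x_m = 41.7 → posterior scale = max = 41.7.
Posterior shape = 5.3 + 9 = 14.3.
E[θ|data] = k·x_m/(k−1) = 14.3·41.7/13.3 = 44.8353.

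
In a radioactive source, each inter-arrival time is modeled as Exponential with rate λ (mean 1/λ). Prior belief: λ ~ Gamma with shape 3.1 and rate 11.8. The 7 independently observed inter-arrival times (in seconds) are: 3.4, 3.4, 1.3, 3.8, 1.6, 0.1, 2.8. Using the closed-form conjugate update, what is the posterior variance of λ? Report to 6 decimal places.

With a Gamma(shape α, rate β) prior on the exponential rate λ, the posterior after n observations with total T = Σxᵢ is Gamma(α+n, β+T).
Sum of observations T = 16.4 seconds; n = 7.
Posterior: Gamma(3.1+7, 11.8+16.4) = Gamma(10.1, 28.2).
Var = α/β² = 0.012701.

0.012701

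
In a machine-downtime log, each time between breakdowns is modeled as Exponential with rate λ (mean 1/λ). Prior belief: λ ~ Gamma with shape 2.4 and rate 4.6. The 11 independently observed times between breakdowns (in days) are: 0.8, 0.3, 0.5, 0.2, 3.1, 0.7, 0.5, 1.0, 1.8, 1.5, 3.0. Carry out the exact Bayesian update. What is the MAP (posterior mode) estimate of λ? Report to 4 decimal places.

With a Gamma(shape α, rate β) prior on the exponential rate λ, the posterior after n observations with total T = Σxᵢ is Gamma(α+n, β+T).
Sum of observations T = 13.4 days; n = 11.
Posterior: Gamma(2.4+11, 4.6+13.4) = Gamma(13.4, 18.0).
Mode = (α−1)/β = 0.6889.

0.6889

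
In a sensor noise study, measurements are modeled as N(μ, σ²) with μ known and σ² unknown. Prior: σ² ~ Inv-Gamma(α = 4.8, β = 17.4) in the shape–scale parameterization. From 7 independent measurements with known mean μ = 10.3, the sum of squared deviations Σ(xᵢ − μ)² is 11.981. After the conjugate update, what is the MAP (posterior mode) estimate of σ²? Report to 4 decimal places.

2.5151

With known mean μ and an Inverse-Gamma(α, β) prior on σ², the Normal likelihood is conjugate: posterior is Inv-Gamma(α + n/2, β + Σ(xᵢ−μ)²/2).
Posterior: Inv-Gamma(4.8 + 7/2, 17.4 + 11.981/2) = Inv-Gamma(8.30, 23.3905).
Mode = β/(α+1) = 23.3905/9.30 = 2.5151.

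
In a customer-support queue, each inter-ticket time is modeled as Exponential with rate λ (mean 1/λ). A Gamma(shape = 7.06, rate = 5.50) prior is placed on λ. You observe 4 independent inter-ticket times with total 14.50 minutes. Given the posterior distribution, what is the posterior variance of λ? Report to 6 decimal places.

With a Gamma(shape α, rate β) prior on the exponential rate λ, the posterior after n observations with total T = Σxᵢ is Gamma(α+n, β+T).
Posterior: Gamma(7.06+4, 5.50+14.50) = Gamma(11.06, 20.00).
Var = α/β² = 0.027650.

0.027650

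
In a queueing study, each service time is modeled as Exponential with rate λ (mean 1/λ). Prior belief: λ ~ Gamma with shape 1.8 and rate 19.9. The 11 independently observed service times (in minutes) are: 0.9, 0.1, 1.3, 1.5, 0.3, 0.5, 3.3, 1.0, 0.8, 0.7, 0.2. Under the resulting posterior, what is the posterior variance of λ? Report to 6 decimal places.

0.013760

With a Gamma(shape α, rate β) prior on the exponential rate λ, the posterior after n observations with total T = Σxᵢ is Gamma(α+n, β+T).
Sum of observations T = 10.6 minutes; n = 11.
Posterior: Gamma(1.8+11, 19.9+10.6) = Gamma(12.8, 30.5).
Var = α/β² = 0.013760.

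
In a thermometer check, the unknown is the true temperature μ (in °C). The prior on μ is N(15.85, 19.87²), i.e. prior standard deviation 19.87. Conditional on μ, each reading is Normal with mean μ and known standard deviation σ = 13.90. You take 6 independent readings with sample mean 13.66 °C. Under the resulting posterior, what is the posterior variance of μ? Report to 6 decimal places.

29.773324

For Normal data with known variance σ², a Normal(μ₀, σ₀²) prior on μ is conjugate. Posterior precision = 1/σ₀² + n/σ²; posterior mean is the precision-weighted average of μ₀ and x̄.
σ₀² = 19.87² = 394.8169, σ² = 13.90² = 193.21; σ² + n·σ₀² = 193.21 + 6·394.8169 = 2562.1114.
Posterior precision = 1/σ₀² + n/σ² = 1/394.8169 + 6/193.21 = (σ² + n·σ₀²)/(σ₀²σ²) = 2562.1114/(394.8169·193.21); posterior variance σₙ² = σ₀²σ²/(σ² + n·σ₀²) = 394.8169·193.21/2562.1114 = 29.773324.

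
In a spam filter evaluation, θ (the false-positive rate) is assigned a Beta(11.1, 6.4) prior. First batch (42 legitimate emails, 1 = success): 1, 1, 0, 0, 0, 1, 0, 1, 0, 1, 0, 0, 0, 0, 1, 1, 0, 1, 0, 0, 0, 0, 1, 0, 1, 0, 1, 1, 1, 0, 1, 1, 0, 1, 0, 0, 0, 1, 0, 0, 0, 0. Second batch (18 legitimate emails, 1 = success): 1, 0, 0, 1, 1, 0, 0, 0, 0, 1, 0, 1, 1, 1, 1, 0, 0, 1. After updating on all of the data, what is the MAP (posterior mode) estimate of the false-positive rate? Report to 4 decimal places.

0.4781

The Beta prior is conjugate to a Binomial/Bernoulli likelihood; the update adds successes to α and failures to β.
After batch 1: Beta(11.1+17, 6.4+25) = Beta(28.1, 31.4).
After batch 2: Beta(28.1+9, 31.4+9) = Beta(37.1, 40.4).
Mode of Beta(a,b) for a,b>1 is (a−1)/(a+b−2) = 36.1/75.5 = 0.4781.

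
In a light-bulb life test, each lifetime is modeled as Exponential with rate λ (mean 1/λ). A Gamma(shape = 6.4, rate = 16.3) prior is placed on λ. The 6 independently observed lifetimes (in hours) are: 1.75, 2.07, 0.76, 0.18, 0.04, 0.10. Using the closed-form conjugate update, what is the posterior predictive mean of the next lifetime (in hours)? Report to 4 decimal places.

1.8596

With a Gamma(shape α, rate β) prior on the exponential rate λ, the posterior after n observations with total T = Σxᵢ is Gamma(α+n, β+T).
Sum of observations T = 4.90 hours; n = 6.
Posterior: Gamma(6.4+6, 16.3+4.90) = Gamma(12.4, 21.20).
The predictive distribution for the next observation is Lomax; its mean is β/(α−1) = 21.20/11.4 = 1.8596.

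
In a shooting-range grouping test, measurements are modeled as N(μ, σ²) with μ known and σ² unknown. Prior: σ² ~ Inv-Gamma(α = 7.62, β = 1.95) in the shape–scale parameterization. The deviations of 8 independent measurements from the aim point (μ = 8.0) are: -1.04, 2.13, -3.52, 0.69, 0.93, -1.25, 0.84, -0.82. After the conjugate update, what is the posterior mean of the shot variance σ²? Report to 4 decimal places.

With known mean μ and an Inverse-Gamma(α, β) prior on σ², the Normal likelihood is conjugate: posterior is Inv-Gamma(α + n/2, β + Σ(xᵢ−μ)²/2).
Σ(xᵢ−μ)² = (-1.04)² + (2.13)² + (-3.52)² + (0.69)² + (0.93)² + (-1.25)² + (0.84)² + (-0.82)² = 22.2904.
Posterior: Inv-Gamma(7.62 + 8/2, 1.95 + 22.2904/2) = Inv-Gamma(11.62, 13.09520).
E[σ²|data] = β/(α−1) = 13.09520/10.62 = 1.2331.

1.2331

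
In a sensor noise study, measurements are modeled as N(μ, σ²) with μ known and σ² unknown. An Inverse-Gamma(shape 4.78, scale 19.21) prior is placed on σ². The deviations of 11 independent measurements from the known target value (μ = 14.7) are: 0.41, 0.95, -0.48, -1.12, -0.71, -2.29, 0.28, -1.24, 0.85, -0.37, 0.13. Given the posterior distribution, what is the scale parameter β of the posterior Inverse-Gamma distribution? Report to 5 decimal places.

With known mean μ and an Inverse-Gamma(α, β) prior on σ², the Normal likelihood is conjugate: posterior is Inv-Gamma(α + n/2, β + Σ(xᵢ−μ)²/2).
Σ(xᵢ−μ)² = (0.41)² + (0.95)² + (-0.48)² + (-1.12)² + (-0.71)² + (-2.29)² + (0.28)² + (-1.24)² + (0.85)² + (-0.37)² + (0.13)² = 10.7959.
Posterior: Inv-Gamma(4.78 + 11/2, 19.21 + 10.7959/2) = Inv-Gamma(10.28, 24.60795).
Posterior β = 24.60795.

24.60795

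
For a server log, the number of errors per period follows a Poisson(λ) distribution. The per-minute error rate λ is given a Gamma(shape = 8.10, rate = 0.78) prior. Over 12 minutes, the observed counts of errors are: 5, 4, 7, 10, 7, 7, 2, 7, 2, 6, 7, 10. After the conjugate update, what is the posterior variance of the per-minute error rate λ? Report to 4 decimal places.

With a Gamma(shape α, rate β) prior, the Poisson likelihood is conjugate: the posterior is Gamma(α + ΣXᵢ, β + n).
Sum of counts S = 74 over n = 12 minutes.
Posterior: Gamma(α+S, β+n) = Gamma(8.10+74, 0.78+12) = Gamma(82.10, 12.78).
Var = α/β² = 82.10/12.78² = 0.5027.

0.5027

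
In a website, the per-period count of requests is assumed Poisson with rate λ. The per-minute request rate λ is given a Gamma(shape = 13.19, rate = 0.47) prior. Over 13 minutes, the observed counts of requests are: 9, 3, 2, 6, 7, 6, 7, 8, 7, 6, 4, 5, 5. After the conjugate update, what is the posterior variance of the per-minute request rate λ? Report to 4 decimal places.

With a Gamma(shape α, rate β) prior, the Poisson likelihood is conjugate: the posterior is Gamma(α + ΣXᵢ, β + n).
Sum of counts S = 75 over n = 13 minutes.
Posterior: Gamma(α+S, β+n) = Gamma(13.19+75, 0.47+13) = Gamma(88.19, 13.47).
Var = α/β² = 88.19/13.47² = 0.4861.

0.4861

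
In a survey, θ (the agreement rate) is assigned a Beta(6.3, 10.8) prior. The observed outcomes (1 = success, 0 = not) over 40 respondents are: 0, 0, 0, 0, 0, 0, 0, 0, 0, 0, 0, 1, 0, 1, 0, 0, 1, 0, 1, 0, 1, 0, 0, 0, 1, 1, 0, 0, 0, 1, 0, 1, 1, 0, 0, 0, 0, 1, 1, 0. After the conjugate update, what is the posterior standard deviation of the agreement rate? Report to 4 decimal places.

0.0612

The Beta prior is conjugate to a Binomial/Bernoulli likelihood; the update adds successes to α and failures to β.
Posterior: Beta(α+k, β+n−k) = Beta(6.3+12, 10.8+28) = Beta(18.3, 38.8).
Var = αβ/((α+β)²(α+β+1)) = 18.3·38.8/(57.1²·58.1) = 0.00374830; SD = √0.00374830 = 0.0612.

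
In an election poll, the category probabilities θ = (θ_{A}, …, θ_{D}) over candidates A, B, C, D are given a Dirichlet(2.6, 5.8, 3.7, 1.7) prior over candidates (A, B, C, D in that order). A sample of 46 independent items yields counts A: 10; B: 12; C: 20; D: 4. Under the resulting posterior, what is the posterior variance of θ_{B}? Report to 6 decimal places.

0.003438

The Dirichlet prior is conjugate to the Multinomial likelihood: each posterior αⱼ = prior αⱼ + observed count nⱼ.
Posterior concentration: (12.6, 17.8, 23.7, 5.7), total = 59.8.
Var[θ_j] = α_j(Σα−α_j)/((Σα)²(Σα+1)) = 17.8·42.0/(59.8²·60.8) = 0.003438.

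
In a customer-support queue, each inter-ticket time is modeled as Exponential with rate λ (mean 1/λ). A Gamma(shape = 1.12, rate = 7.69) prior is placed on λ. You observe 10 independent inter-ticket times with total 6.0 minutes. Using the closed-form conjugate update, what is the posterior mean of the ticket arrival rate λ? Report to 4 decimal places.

0.8123

With a Gamma(shape α, rate β) prior on the exponential rate λ, the posterior after n observations with total T = Σxᵢ is Gamma(α+n, β+T).
Posterior: Gamma(1.12+10, 7.69+6.0) = Gamma(11.12, 13.69).
Posterior mean of λ = α/β = 11.12/13.69 = 0.8123.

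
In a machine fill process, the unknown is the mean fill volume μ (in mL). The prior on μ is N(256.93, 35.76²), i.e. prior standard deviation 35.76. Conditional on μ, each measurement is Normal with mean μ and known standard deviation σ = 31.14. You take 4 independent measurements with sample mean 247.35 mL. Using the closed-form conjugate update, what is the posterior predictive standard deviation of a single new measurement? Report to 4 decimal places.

34.2563

For Normal data with known variance σ², a Normal(μ₀, σ₀²) prior on μ is conjugate. Posterior precision = 1/σ₀² + n/σ²; posterior mean is the precision-weighted average of μ₀ and x̄.
σ₀² = 35.76² = 1278.7776, σ² = 31.14² = 969.6996; σ² + n·σ₀² = 969.6996 + 4·1278.7776 = 6084.81.
Posterior precision = 1/σ₀² + n/σ² = 1/1278.7776 + 4/969.6996 = (σ² + n·σ₀²)/(σ₀²σ²) = 6084.81/(1278.7776·969.6996); posterior variance σₙ² = σ₀²σ²/(σ² + n·σ₀²) = 1278.7776·969.6996/6084.81 = 203.791101.
Predictive variance for one new observation = σₙ² + σ² = 1278.7776·969.6996/6084.81 + 969.6996 = σ²·(σ₀² + 6084.81)/6084.81 = 969.6996·7363.5876/6084.81 = 1173.490701; SD = √(969.6996·7363.5876/6084.81) = 34.2563.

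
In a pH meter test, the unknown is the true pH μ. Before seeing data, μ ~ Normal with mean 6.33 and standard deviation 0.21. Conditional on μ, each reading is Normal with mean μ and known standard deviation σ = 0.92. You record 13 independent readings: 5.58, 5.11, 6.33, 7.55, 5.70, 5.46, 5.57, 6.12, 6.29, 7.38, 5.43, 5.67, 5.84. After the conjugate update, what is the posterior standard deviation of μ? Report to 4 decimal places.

0.1621

For Normal data with known variance σ², a Normal(μ₀, σ₀²) prior on μ is conjugate. Posterior precision = 1/σ₀² + n/σ²; posterior mean is the precision-weighted average of μ₀ and x̄.
σ₀² = 0.21² = 0.0441, σ² = 0.92² = 0.8464; σ² + n·σ₀² = 0.8464 + 13·0.0441 = 1.4197.
Posterior precision = 1/σ₀² + n/σ² = 1/0.0441 + 13/0.8464 = (σ² + n·σ₀²)/(σ₀²σ²) = 1.4197/(0.0441·0.8464); posterior variance σₙ² = σ₀²σ²/(σ² + n·σ₀²) = 0.0441·0.8464/1.4197 = 0.026292.
Posterior SD = √σₙ² = √(0.0441·0.8464/1.4197) = 0.1621.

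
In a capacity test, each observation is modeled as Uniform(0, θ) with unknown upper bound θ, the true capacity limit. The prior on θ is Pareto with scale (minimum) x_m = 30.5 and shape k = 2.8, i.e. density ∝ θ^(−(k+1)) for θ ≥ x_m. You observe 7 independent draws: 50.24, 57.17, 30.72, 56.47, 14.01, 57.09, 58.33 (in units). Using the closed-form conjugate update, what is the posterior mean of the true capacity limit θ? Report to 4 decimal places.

64.9584

A Pareto(scale x_m, shape k) prior on the upper bound θ of Uniform(0, θ) is conjugate: posterior is Pareto(max(x_m, max xᵢ), k + n).
Sample maximum = 58.33; prior scale x_m = 30.5 → posterior scale = max = 58.33.
Posterior shape = 2.8 + 7 = 9.8.
E[θ|data] = k·x_m/(k−1) = 9.8·58.33/8.8 = 64.9584.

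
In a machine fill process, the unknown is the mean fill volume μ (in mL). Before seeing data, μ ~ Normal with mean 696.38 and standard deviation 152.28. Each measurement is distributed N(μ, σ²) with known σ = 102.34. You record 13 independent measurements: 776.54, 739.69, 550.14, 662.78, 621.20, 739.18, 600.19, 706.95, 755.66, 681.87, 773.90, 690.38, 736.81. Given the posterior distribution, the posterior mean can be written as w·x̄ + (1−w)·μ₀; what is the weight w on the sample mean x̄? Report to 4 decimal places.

0.9664

For Normal data with known variance σ², a Normal(μ₀, σ₀²) prior on μ is conjugate. Posterior precision = 1/σ₀² + n/σ²; posterior mean is the precision-weighted average of μ₀ and x̄.
σ₀² = 152.28² = 23189.1984, σ² = 102.34² = 10473.4756. Prior precision 1/σ₀² = 1/23189.1984; data precision n/σ² = 13/10473.4756.
w = (n/σ²)/(1/σ₀² + n/σ²) = n·σ₀²/(σ² + n·σ₀²) = 13·23189.1984/(10473.4756 + 13·23189.1984) = 301459.5792/311933.0548 = 0.9664.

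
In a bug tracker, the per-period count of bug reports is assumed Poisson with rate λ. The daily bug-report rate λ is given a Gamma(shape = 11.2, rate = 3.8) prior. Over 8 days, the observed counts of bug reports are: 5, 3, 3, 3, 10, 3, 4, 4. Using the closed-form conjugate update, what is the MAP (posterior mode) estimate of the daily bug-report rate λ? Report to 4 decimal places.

With a Gamma(shape α, rate β) prior, the Poisson likelihood is conjugate: the posterior is Gamma(α + ΣXᵢ, β + n).
Sum of counts S = 35 over n = 8 days.
Posterior: Gamma(α+S, β+n) = Gamma(11.2+35, 3.8+8) = Gamma(46.2, 11.8).
Mode of Gamma(α,β) for α≥1 is (α−1)/β = 45.2/11.8 = 3.8305.

3.8305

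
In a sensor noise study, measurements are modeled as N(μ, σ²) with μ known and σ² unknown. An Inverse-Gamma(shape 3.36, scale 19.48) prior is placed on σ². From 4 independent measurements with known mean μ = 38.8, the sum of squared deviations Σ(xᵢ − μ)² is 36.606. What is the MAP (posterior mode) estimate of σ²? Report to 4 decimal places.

With known mean μ and an Inverse-Gamma(α, β) prior on σ², the Normal likelihood is conjugate: posterior is Inv-Gamma(α + n/2, β + Σ(xᵢ−μ)²/2).
Posterior: Inv-Gamma(3.36 + 4/2, 19.48 + 36.606/2) = Inv-Gamma(5.36, 37.7830).
Mode = β/(α+1) = 37.7830/6.36 = 5.9407.

5.9407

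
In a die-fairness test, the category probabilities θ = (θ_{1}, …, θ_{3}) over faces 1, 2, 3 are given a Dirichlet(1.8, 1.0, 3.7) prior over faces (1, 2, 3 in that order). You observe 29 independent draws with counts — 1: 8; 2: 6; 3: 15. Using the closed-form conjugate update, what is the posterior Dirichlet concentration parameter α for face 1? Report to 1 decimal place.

The Dirichlet prior is conjugate to the Multinomial likelihood: each posterior αⱼ = prior αⱼ + observed count nⱼ.
Posterior concentration: (9.8, 7.0, 18.7), total = 35.5.
α_{1} = 1.8 + 8 = 9.8.

9.8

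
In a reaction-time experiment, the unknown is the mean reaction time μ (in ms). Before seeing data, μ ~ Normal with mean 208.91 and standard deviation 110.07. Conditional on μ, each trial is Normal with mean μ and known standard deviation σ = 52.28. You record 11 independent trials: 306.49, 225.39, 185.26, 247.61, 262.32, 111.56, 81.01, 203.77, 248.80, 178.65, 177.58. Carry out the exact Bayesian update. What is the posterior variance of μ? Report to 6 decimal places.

243.479114

For Normal data with known variance σ², a Normal(μ₀, σ₀²) prior on μ is conjugate. Posterior precision = 1/σ₀² + n/σ²; posterior mean is the precision-weighted average of μ₀ and x̄.
σ₀² = 110.07² = 12115.4049, σ² = 52.28² = 2733.1984; σ² + n·σ₀² = 2733.1984 + 11·12115.4049 = 136002.6523.
Posterior precision = 1/σ₀² + n/σ² = 1/12115.4049 + 11/2733.1984 = (σ² + n·σ₀²)/(σ₀²σ²) = 136002.6523/(12115.4049·2733.1984); posterior variance σₙ² = σ₀²σ²/(σ² + n·σ₀²) = 12115.4049·2733.1984/136002.6523 = 243.479114.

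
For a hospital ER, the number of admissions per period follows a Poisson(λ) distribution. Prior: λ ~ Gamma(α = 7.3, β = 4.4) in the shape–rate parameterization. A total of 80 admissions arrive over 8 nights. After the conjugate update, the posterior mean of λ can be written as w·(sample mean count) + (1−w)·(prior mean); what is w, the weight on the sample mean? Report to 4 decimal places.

0.6452

With a Gamma(shape α, rate β) prior, the Poisson likelihood is conjugate: the posterior is Gamma(α + ΣXᵢ, β + n).
Posterior mean = (α₀+S)/(β₀+n) = [n/(β₀+n)]·(S/n) + [β₀/(β₀+n)]·(α₀/β₀), so only n and β₀ enter the weight.
Weight on data w = n/(β₀+n) = 8/(4.4+8) = 8/12.4 = 0.6452.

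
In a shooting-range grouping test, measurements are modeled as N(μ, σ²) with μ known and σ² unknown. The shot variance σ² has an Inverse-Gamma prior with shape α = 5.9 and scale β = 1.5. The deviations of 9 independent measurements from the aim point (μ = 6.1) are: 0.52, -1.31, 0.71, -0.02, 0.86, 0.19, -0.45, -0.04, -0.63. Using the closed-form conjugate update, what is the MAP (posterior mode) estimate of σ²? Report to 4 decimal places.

With known mean μ and an Inverse-Gamma(α, β) prior on σ², the Normal likelihood is conjugate: posterior is Inv-Gamma(α + n/2, β + Σ(xᵢ−μ)²/2).
Σ(xᵢ−μ)² = (0.52)² + (-1.31)² + (0.71)² + (-0.02)² + (0.86)² + (0.19)² + (-0.45)² + (-0.04)² + (-0.63)² = 3.8677.
Posterior: Inv-Gamma(5.9 + 9/2, 1.5 + 3.8677/2) = Inv-Gamma(10.40, 3.43385).
Mode = β/(α+1) = 3.43385/11.40 = 0.3012.

0.3012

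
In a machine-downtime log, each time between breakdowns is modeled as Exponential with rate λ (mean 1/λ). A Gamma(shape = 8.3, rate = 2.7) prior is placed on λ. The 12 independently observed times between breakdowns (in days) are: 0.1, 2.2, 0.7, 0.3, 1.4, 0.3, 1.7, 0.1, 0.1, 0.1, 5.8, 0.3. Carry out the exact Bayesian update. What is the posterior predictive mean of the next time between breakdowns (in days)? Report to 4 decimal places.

0.8187

With a Gamma(shape α, rate β) prior on the exponential rate λ, the posterior after n observations with total T = Σxᵢ is Gamma(α+n, β+T).
Sum of observations T = 13.1 days; n = 12.
Posterior: Gamma(8.3+12, 2.7+13.1) = Gamma(20.3, 15.8).
The predictive distribution for the next observation is Lomax; its mean is β/(α−1) = 15.8/19.3 = 0.8187.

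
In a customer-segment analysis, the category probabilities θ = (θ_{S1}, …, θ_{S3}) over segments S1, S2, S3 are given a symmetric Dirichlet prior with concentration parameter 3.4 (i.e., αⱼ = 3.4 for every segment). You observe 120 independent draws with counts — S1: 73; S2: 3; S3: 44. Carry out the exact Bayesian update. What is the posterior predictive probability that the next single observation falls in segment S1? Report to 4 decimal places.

0.5868

The Dirichlet prior is conjugate to the Multinomial likelihood: each posterior αⱼ = prior αⱼ + observed count nⱼ.
Posterior concentration: (76.4, 6.4, 47.4), total = 130.2.
P(next = S1 | data) = α_{S1}/Σα = 0.5868.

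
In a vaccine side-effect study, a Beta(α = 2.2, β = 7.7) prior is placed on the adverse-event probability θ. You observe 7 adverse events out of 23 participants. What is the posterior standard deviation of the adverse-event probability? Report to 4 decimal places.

The Beta prior is conjugate to a Binomial/Bernoulli likelihood; the update adds successes to α and failures to β.
Posterior: Beta(α+k, β+n−k) = Beta(2.2+7, 7.7+16) = Beta(9.2, 23.7).
Var = αβ/((α+β)²(α+β+1)) = 9.2·23.7/(32.9²·33.9) = 0.00594216; SD = √0.00594216 = 0.0771.

0.0771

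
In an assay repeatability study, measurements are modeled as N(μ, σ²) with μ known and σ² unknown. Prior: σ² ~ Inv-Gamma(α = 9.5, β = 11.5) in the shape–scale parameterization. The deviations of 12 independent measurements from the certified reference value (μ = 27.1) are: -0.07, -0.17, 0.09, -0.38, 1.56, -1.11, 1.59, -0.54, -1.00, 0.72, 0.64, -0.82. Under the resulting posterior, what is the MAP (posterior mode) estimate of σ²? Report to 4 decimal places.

With known mean μ and an Inverse-Gamma(α, β) prior on σ², the Normal likelihood is conjugate: posterior is Inv-Gamma(α + n/2, β + Σ(xᵢ−μ)²/2).
Σ(xᵢ−μ)² = (-0.07)² + (-0.17)² + (0.09)² + (-0.38)² + (1.56)² + (-1.11)² + (1.59)² + (-0.54)² + (-1.00)² + (0.72)² + (0.64)² + (-0.82)² = 9.2721.
Posterior: Inv-Gamma(9.5 + 12/2, 11.5 + 9.2721/2) = Inv-Gamma(15.50, 16.13605).
Mode = β/(α+1) = 16.13605/16.50 = 0.9779.

0.9779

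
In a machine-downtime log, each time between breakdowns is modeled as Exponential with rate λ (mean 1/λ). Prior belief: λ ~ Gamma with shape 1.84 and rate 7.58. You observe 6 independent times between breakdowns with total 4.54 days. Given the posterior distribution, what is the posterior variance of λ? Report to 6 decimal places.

0.053372

With a Gamma(shape α, rate β) prior on the exponential rate λ, the posterior after n observations with total T = Σxᵢ is Gamma(α+n, β+T).
Posterior: Gamma(1.84+6, 7.58+4.54) = Gamma(7.84, 12.12).
Var = α/β² = 0.053372.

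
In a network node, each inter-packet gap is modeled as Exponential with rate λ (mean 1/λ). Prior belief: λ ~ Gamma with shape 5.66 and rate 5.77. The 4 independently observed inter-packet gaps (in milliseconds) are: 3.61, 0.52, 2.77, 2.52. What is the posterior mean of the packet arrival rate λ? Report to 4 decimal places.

0.6359

With a Gamma(shape α, rate β) prior on the exponential rate λ, the posterior after n observations with total T = Σxᵢ is Gamma(α+n, β+T).
Sum of observations T = 9.42 milliseconds; n = 4.
Posterior: Gamma(5.66+4, 5.77+9.42) = Gamma(9.66, 15.19).
Posterior mean of λ = α/β = 9.66/15.19 = 0.6359.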